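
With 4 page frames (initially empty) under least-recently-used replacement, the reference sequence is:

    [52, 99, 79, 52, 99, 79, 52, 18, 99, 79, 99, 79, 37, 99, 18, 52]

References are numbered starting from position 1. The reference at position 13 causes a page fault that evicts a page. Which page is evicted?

52

pos 1: 52 -> miss, frames [52]
pos 2: 99 -> miss, frames [52, 99]
pos 3: 79 -> miss, frames [52, 99, 79]
pos 4: 52 -> hit
pos 5: 99 -> hit
pos 6: 79 -> hit
pos 7: 52 -> hit
pos 8: 18 -> miss, frames [99, 79, 52, 18]
pos 9: 99 -> hit
pos 10: 79 -> hit
pos 11: 99 -> hit
pos 12: 79 -> hit
pos 13: 37 -> miss, evict 52, frames [18, 99, 79, 37]
At position 13, page 52 is evicted.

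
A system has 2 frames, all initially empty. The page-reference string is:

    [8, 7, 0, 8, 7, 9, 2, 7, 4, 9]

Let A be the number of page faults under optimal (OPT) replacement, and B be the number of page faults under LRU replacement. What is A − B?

Under OPT: F F F . F F F . F F → 8 faults.
Under LRU: F F F F F F F F F F → 10 faults.
A − B = 8 − 10 = -2.

-2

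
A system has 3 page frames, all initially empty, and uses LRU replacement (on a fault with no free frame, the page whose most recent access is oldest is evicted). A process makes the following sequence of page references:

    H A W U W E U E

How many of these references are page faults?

H: miss, frames {H}
A: miss, frames {H,A}
W: miss, frames {H,A,W}
U: miss, evict H, frames {A,W,U}
W: hit
E: miss, evict A, frames {U,W,E}
U: hit
E: hit
Page faults: 5.

5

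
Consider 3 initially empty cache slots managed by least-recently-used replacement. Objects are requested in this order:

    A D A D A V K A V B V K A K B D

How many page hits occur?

7

A → fault, frames {A}
D → fault, frames {A,D}
A → hit
D → hit
A → hit
V → fault, frames {D,A,V}
K → fault, evict D, frames {A,V,K}
A → hit
V → hit
B → fault, evict K, frames {A,V,B}
V → hit
K → fault, evict A, frames {B,V,K}
A → fault, evict B, frames {V,K,A}
K → hit
B → fault, evict V, frames {A,K,B}
D → fault, evict A, frames {K,B,D}
Hits: 7.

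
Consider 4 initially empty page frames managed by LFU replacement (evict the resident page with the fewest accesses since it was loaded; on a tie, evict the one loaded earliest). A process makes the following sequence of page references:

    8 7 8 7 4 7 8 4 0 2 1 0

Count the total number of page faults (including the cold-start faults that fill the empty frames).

8: miss, frames (8)
7: miss, frames (8 7)
8: hit
7: hit
4: miss, frames (8 7 4)
7: hit
8: hit
4: hit
0: miss, frames (8 7 4 0)
2: miss, evict 0, frames (8 7 4 2)
1: miss, evict 2, frames (8 7 4 1)
0: miss, evict 1, frames (8 7 4 0)
Page faults: 7.

7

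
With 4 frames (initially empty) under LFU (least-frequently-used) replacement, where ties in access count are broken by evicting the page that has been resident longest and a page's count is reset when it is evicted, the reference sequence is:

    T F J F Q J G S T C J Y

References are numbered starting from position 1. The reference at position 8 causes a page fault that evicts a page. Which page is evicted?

Q

pos 1: T -> fault, frames [T]
pos 2: F -> fault, frames [T, F]
pos 3: J -> fault, frames [T, F, J]
pos 4: F -> hit
pos 5: Q -> fault, frames [T, F, J, Q]
pos 6: J -> hit
pos 7: G -> fault, evict T, frames [F, J, Q, G]
pos 8: S -> fault, evict Q, frames [F, J, G, S]
At position 8, page Q is evicted.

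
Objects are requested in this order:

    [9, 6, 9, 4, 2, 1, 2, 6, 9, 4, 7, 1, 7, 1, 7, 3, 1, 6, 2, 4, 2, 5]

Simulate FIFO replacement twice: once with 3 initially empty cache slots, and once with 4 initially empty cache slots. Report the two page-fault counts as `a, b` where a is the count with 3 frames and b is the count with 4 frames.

15, 12

3 frames: F F . F F F . F F F F F . . . F . F F F . F → 15 faults.
4 frames: F F . F F F . . F . F . . . . F . F F F . F → 12 faults.
12 < 15: adding a frame reduced faults, as is typical.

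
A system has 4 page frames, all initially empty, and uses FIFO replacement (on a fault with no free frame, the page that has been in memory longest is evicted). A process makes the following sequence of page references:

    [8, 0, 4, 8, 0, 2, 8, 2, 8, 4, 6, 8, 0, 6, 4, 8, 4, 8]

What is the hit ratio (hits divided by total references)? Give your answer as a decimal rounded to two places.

8 -> miss, frames (8)
0 -> miss, frames (8 0)
4 -> miss, frames (8 0 4)
8 -> hit
0 -> hit
2 -> miss, frames (8 0 4 2)
8 -> hit
2 -> hit
8 -> hit
4 -> hit
6 -> miss, evict 8, frames (0 4 2 6)
8 -> miss, evict 0, frames (4 2 6 8)
0 -> miss, evict 4, frames (2 6 8 0)
6 -> hit
4 -> miss, evict 2, frames (6 8 0 4)
8 -> hit
4 -> hit
8 -> hit
Hits: 10 of 18 references → 10/18 = 0.5556.

0.56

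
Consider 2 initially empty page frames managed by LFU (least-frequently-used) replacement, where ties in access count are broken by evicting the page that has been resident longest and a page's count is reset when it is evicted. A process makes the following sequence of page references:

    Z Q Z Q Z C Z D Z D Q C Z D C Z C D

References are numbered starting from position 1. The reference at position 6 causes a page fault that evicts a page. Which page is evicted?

pos 1: Z → fault, frames {Z}
pos 2: Q → fault, frames {Z,Q}
pos 3: Z → hit
pos 4: Q → hit
pos 5: Z → hit
pos 6: C → fault, evict Q, frames {Z,C}
At position 6, page Q is evicted.

Q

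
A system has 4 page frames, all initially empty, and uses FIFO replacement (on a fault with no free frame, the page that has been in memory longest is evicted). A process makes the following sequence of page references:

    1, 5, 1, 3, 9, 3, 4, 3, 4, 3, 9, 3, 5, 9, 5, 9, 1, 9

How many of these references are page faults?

6

1: miss, frames [1]
5: miss, frames [1, 5]
1: hit
3: miss, frames [1, 5, 3]
9: miss, frames [1, 5, 3, 9]
3: hit
4: miss, evict 1, frames [5, 3, 9, 4]
3: hit
4: hit
3: hit
9: hit
3: hit
5: hit
9: hit
5: hit
9: hit
1: miss, evict 5, frames [3, 9, 4, 1]
9: hit
Page faults: 6.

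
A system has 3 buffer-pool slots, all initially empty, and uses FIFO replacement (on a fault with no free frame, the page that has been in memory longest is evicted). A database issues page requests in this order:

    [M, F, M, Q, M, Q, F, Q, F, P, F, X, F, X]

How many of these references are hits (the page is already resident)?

8

M → miss, frames [M]
F → miss, frames [M, F]
M → hit
Q → miss, frames [M, F, Q]
M → hit
Q → hit
F → hit
Q → hit
F → hit
P → miss, evict M, frames [F, Q, P]
F → hit
X → miss, evict F, frames [Q, P, X]
F → miss, evict Q, frames [P, X, F]
X → hit
Hits: 8.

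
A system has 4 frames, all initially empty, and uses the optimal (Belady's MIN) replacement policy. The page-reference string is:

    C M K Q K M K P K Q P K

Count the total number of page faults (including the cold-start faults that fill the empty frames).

C -> fault, frames (C)
M -> fault, frames (C M)
K -> fault, frames (C M K)
Q -> fault, frames (C M K Q)
K -> hit
M -> hit
K -> hit
P -> fault, evict M, frames (C K Q P)
K -> hit
Q -> hit
P -> hit
K -> hit
Page faults: 5.

5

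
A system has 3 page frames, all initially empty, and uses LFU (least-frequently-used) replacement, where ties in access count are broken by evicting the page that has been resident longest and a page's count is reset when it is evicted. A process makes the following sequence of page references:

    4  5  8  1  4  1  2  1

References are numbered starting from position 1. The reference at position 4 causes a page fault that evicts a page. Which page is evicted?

4

pos 1: 4 → fault, frames {4}
pos 2: 5 → fault, frames {4,5}
pos 3: 8 → fault, frames {4,5,8}
pos 4: 1 → fault, evict 4, frames {5,8,1}
At position 4, page 4 is evicted.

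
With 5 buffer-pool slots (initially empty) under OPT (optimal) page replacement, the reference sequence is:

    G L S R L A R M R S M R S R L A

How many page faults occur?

G -> fault, frames [G]
L -> fault, frames [G, L]
S -> fault, frames [G, L, S]
R -> fault, frames [G, L, S, R]
L -> hit
A -> fault, frames [G, L, S, R, A]
R -> hit
M -> fault, evict G, frames [L, S, R, A, M]
R -> hit
S -> hit
M -> hit
R -> hit
S -> hit
R -> hit
L -> hit
A -> hit
Page faults: 6.

6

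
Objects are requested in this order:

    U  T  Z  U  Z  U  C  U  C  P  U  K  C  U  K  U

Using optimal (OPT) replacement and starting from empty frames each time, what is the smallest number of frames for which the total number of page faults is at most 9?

f=1: 16 faults
f=2: 8 faults
f=3: 6 faults
f=4: 6 faults
f=5: 6 faults
f=6: 6 faults
Smallest f with faults ≤ 9 is 2.

2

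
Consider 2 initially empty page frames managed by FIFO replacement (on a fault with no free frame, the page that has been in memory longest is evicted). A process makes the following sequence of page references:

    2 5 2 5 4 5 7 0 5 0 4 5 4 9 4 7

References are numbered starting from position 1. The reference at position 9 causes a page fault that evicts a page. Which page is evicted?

pos 1: 2 -> miss, frames [2]
pos 2: 5 -> miss, frames [2, 5]
pos 3: 2 -> hit
pos 4: 5 -> hit
pos 5: 4 -> miss, evict 2, frames [5, 4]
pos 6: 5 -> hit
pos 7: 7 -> miss, evict 5, frames [4, 7]
pos 8: 0 -> miss, evict 4, frames [7, 0]
pos 9: 5 -> miss, evict 7, frames [0, 5]
At position 9, page 7 is evicted.

7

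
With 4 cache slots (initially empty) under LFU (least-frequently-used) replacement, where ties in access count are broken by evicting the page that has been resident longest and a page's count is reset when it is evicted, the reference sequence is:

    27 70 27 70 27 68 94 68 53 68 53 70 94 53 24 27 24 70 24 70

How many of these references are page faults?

8

27 → fault, frames (27)
70 → fault, frames (27 70)
27 → hit
70 → hit
27 → hit
68 → fault, frames (27 70 68)
94 → fault, frames (27 70 68 94)
68 → hit
53 → fault, evict 94, frames (27 70 68 53)
68 → hit
53 → hit
70 → hit
94 → fault, evict 53, frames (27 70 68 94)
53 → fault, evict 94, frames (27 70 68 53)
24 → fault, evict 53, frames (27 70 68 24)
27 → hit
24 → hit
70 → hit
24 → hit
70 → hit
Page faults: 8.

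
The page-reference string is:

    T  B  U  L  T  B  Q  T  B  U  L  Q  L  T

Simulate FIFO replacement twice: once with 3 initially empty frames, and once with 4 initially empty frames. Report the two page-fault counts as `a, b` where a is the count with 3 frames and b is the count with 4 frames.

3 frames: F F F F F F F . . F F . . F → 10 faults.
4 frames: F F F F . . F F F F F F . F → 11 faults.
11 > 10: adding a frame increased faults — Belady's anomaly.

10, 11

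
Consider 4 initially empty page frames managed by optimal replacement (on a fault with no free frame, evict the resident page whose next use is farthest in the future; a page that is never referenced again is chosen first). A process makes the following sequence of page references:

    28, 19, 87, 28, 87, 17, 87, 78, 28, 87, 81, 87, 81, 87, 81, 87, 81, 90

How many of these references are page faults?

7

28 → fault, frames {28}
19 → fault, frames {28,19}
87 → fault, frames {28,19,87}
28 → hit
87 → hit
17 → fault, frames {28,19,87,17}
87 → hit
78 → fault, evict 17, frames {28,19,87,78}
28 → hit
87 → hit
81 → fault, evict 78, frames {28,19,87,81}
87 → hit
81 → hit
87 → hit
81 → hit
87 → hit
81 → hit
90 → fault, evict 81, frames {28,19,87,90}
Page faults: 7.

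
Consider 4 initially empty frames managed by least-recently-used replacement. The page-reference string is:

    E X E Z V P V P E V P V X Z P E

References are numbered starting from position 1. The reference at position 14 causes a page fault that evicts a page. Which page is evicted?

pos 1: E → miss, frames (E)
pos 2: X → miss, frames (E X)
pos 3: E → hit
pos 4: Z → miss, frames (X E Z)
pos 5: V → miss, frames (X E Z V)
pos 6: P → miss, evict X, frames (E Z V P)
pos 7: V → hit
pos 8: P → hit
pos 9: E → hit
pos 10: V → hit
pos 11: P → hit
pos 12: V → hit
pos 13: X → miss, evict Z, frames (E P V X)
pos 14: Z → miss, evict E, frames (P V X Z)
At position 14, page E is evicted.

E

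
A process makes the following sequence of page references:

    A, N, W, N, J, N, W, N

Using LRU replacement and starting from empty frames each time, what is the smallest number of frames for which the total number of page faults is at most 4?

3

f=1: 8 faults
f=2: 5 faults
f=3: 4 faults
f=4: 4 faults
Smallest f with faults ≤ 4 is 3.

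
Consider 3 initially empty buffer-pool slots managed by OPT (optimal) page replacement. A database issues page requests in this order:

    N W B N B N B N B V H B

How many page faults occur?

5

N → fault, frames (N)
W → fault, frames (N W)
B → fault, frames (N W B)
N → hit
B → hit
N → hit
B → hit
N → hit
B → hit
V → fault, evict W, frames (N B V)
H → fault, evict V, frames (N B H)
B → hit
Page faults: 5.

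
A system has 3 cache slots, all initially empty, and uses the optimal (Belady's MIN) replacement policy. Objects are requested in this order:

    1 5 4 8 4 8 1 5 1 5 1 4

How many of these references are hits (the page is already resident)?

7

1: miss, frames (1)
5: miss, frames (1 5)
4: miss, frames (1 5 4)
8: miss, evict 5, frames (1 4 8)
4: hit
8: hit
1: hit
5: miss, evict 8, frames (1 4 5)
1: hit
5: hit
1: hit
4: hit
Hits: 7.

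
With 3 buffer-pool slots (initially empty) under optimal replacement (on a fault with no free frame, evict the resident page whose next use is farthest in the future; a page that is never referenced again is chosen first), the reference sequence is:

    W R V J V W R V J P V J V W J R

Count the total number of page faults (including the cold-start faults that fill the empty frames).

W: fault, frames [W]
R: fault, frames [W, R]
V: fault, frames [W, R, V]
J: fault, evict R, frames [W, V, J]
V: hit
W: hit
R: fault, evict W, frames [V, J, R]
V: hit
J: hit
P: fault, evict R, frames [V, J, P]
V: hit
J: hit
V: hit
W: fault, evict P, frames [V, J, W]
J: hit
R: fault, evict W, frames [V, J, R]
Page faults: 8.

8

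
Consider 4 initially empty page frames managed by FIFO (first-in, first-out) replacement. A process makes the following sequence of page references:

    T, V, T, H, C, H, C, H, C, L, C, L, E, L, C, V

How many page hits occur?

T: miss, frames {T}
V: miss, frames {T,V}
T: hit
H: miss, frames {T,V,H}
C: miss, frames {T,V,H,C}
H: hit
C: hit
H: hit
C: hit
L: miss, evict T, frames {V,H,C,L}
C: hit
L: hit
E: miss, evict V, frames {H,C,L,E}
L: hit
C: hit
V: miss, evict H, frames {C,L,E,V}
Hits: 9.

9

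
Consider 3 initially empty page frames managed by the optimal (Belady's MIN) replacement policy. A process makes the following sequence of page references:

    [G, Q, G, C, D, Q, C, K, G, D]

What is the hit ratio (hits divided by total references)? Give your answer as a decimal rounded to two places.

G → miss, frames [G]
Q → miss, frames [G, Q]
G → hit
C → miss, frames [G, Q, C]
D → miss, evict G, frames [Q, C, D]
Q → hit
C → hit
K → miss, evict C, frames [Q, D, K]
G → miss, evict K, frames [Q, D, G]
D → hit
Hits: 4 of 10 references → 4/10 = 0.4000.

0.40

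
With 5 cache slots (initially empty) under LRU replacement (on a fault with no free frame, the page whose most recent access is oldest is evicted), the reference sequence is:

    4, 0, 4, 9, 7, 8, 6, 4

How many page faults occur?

6

4: miss, frames (4)
0: miss, frames (4 0)
4: hit
9: miss, frames (0 4 9)
7: miss, frames (0 4 9 7)
8: miss, frames (0 4 9 7 8)
6: miss, evict 0, frames (4 9 7 8 6)
4: hit
Page faults: 6.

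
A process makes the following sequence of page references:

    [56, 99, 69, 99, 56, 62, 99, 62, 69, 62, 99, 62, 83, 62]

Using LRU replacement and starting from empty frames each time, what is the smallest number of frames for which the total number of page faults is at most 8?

3

f=1: 14 faults
f=2: 9 faults
f=3: 6 faults
f=4: 5 faults
f=5: 5 faults
Smallest f with faults ≤ 8 is 3.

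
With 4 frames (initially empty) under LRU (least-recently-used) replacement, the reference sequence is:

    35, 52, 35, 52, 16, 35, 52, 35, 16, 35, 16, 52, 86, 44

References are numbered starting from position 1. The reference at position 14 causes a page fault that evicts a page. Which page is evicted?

pos 1: 35 → miss, frames (35)
pos 2: 52 → miss, frames (35 52)
pos 3: 35 → hit
pos 4: 52 → hit
pos 5: 16 → miss, frames (35 52 16)
pos 6: 35 → hit
pos 7: 52 → hit
pos 8: 35 → hit
pos 9: 16 → hit
pos 10: 35 → hit
pos 11: 16 → hit
pos 12: 52 → hit
pos 13: 86 → miss, frames (35 16 52 86)
pos 14: 44 → miss, evict 35, frames (16 52 86 44)
At position 14, page 35 is evicted.

35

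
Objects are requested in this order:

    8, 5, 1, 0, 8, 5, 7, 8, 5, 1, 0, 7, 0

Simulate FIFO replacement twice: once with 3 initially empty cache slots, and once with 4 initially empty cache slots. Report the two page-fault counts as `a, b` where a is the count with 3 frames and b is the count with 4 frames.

3 frames: F F F F F F F . . F F . . → 9 faults.
4 frames: F F F F . . F F F F F F . → 10 faults.
10 > 9: adding a frame increased faults — Belady's anomaly.

9, 10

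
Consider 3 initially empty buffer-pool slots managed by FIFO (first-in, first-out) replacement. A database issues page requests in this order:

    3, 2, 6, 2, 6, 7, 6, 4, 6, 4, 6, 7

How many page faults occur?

5

3 → miss, frames (3)
2 → miss, frames (3 2)
6 → miss, frames (3 2 6)
2 → hit
6 → hit
7 → miss, evict 3, frames (2 6 7)
6 → hit
4 → miss, evict 2, frames (6 7 4)
6 → hit
4 → hit
6 → hit
7 → hit
Page faults: 5.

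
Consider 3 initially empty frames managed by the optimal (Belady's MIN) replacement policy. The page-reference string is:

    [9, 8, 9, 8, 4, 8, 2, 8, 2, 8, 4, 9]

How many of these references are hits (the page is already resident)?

7

9 → fault, frames {9}
8 → fault, frames {9,8}
9 → hit
8 → hit
4 → fault, frames {9,8,4}
8 → hit
2 → fault, evict 9, frames {8,4,2}
8 → hit
2 → hit
8 → hit
4 → hit
9 → fault, evict 2, frames {8,4,9}
Hits: 7.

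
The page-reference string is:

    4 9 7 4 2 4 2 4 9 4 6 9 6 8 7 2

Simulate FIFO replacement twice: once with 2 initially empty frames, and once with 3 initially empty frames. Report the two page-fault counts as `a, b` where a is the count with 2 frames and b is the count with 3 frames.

2 frames: F F F F F . . . F F F F . F F F → 12 faults.
3 frames: F F F . F F . . F . F . . F F F → 10 faults.
10 < 12: adding a frame reduced faults, as is typical.

12, 10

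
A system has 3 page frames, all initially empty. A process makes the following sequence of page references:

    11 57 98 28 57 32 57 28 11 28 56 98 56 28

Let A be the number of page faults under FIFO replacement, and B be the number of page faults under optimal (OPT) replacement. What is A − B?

2

Under FIFO: F F F F . F F . F F F F . . → 10 faults.
Under OPT: F F F F . F . . F . F F . . → 8 faults.
A − B = 10 − 8 = 2.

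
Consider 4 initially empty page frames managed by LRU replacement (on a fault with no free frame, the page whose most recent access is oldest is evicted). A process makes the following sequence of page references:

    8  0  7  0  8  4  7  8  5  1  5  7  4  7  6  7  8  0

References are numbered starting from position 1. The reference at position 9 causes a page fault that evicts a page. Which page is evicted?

pos 1: 8 → fault, frames [8]
pos 2: 0 → fault, frames [8, 0]
pos 3: 7 → fault, frames [8, 0, 7]
pos 4: 0 → hit
pos 5: 8 → hit
pos 6: 4 → fault, frames [7, 0, 8, 4]
pos 7: 7 → hit
pos 8: 8 → hit
pos 9: 5 → fault, evict 0, frames [4, 7, 8, 5]
At position 9, page 0 is evicted.

0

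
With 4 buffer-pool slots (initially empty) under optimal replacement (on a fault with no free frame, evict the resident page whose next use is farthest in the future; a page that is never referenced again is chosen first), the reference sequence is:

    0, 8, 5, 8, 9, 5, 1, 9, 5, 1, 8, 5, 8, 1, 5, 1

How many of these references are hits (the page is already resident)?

11

0 → fault, frames {0}
8 → fault, frames {0,8}
5 → fault, frames {0,8,5}
8 → hit
9 → fault, frames {0,8,5,9}
5 → hit
1 → fault, evict 0, frames {8,5,9,1}
9 → hit
5 → hit
1 → hit
8 → hit
5 → hit
8 → hit
1 → hit
5 → hit
1 → hit
Hits: 11.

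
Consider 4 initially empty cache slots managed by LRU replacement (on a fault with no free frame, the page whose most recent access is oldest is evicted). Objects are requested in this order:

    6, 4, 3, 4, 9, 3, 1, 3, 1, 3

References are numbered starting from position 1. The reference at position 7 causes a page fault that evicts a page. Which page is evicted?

6

pos 1: 6 → fault, frames [6]
pos 2: 4 → fault, frames [6, 4]
pos 3: 3 → fault, frames [6, 4, 3]
pos 4: 4 → hit
pos 5: 9 → fault, frames [6, 3, 4, 9]
pos 6: 3 → hit
pos 7: 1 → fault, evict 6, frames [4, 9, 3, 1]
At position 7, page 6 is evicted.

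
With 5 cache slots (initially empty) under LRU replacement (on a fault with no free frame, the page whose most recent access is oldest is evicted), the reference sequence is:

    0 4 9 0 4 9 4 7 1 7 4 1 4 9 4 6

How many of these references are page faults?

6

0 -> fault, frames [0]
4 -> fault, frames [0, 4]
9 -> fault, frames [0, 4, 9]
0 -> hit
4 -> hit
9 -> hit
4 -> hit
7 -> fault, frames [0, 9, 4, 7]
1 -> fault, frames [0, 9, 4, 7, 1]
7 -> hit
4 -> hit
1 -> hit
4 -> hit
9 -> hit
4 -> hit
6 -> fault, evict 0, frames [7, 1, 9, 4, 6]
Page faults: 6.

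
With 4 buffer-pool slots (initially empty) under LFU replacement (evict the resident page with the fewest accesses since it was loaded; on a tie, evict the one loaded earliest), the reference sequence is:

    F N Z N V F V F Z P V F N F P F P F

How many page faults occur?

F → miss, frames [F]
N → miss, frames [F, N]
Z → miss, frames [F, N, Z]
N → hit
V → miss, frames [F, N, Z, V]
F → hit
V → hit
F → hit
Z → hit
P → miss, evict N, frames [F, Z, V, P]
V → hit
F → hit
N → miss, evict P, frames [F, Z, V, N]
F → hit
P → miss, evict N, frames [F, Z, V, P]
F → hit
P → hit
F → hit
Page faults: 7.

7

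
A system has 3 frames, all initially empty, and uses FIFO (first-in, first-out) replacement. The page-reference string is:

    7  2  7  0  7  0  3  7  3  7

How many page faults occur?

5

7 -> fault, frames {7}
2 -> fault, frames {7,2}
7 -> hit
0 -> fault, frames {7,2,0}
7 -> hit
0 -> hit
3 -> fault, evict 7, frames {2,0,3}
7 -> fault, evict 2, frames {0,3,7}
3 -> hit
7 -> hit
Page faults: 5.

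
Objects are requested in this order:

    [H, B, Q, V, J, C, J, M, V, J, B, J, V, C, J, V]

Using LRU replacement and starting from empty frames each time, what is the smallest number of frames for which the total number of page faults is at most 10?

f=1: 16 faults
f=2: 14 faults
f=3: 10 faults
f=4: 9 faults
f=5: 8 faults
f=6: 7 faults
f=7: 7 faults
Smallest f with faults ≤ 10 is 3.

3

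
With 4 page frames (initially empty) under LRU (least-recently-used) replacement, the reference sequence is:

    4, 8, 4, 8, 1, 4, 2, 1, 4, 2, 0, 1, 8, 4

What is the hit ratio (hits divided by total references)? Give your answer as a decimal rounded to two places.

4 → fault, frames {4}
8 → fault, frames {4,8}
4 → hit
8 → hit
1 → fault, frames {4,8,1}
4 → hit
2 → fault, frames {8,1,4,2}
1 → hit
4 → hit
2 → hit
0 → fault, evict 8, frames {1,4,2,0}
1 → hit
8 → fault, evict 4, frames {2,0,1,8}
4 → fault, evict 2, frames {0,1,8,4}
Hits: 7 of 14 references → 7/14 = 0.5000.

0.50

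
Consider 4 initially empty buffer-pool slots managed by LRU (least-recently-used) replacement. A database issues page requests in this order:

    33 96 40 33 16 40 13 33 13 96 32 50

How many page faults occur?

8

33 → miss, frames [33]
96 → miss, frames [33, 96]
40 → miss, frames [33, 96, 40]
33 → hit
16 → miss, frames [96, 40, 33, 16]
40 → hit
13 → miss, evict 96, frames [33, 16, 40, 13]
33 → hit
13 → hit
96 → miss, evict 16, frames [40, 33, 13, 96]
32 → miss, evict 40, frames [33, 13, 96, 32]
50 → miss, evict 33, frames [13, 96, 32, 50]
Page faults: 8.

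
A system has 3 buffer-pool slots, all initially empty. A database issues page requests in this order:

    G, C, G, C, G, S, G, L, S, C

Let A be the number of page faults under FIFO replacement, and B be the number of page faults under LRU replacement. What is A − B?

Under FIFO: F F . . . F . F . . → 4 faults.
Under LRU: F F . . . F . F . F → 5 faults.
A − B = 4 − 5 = -1.

-1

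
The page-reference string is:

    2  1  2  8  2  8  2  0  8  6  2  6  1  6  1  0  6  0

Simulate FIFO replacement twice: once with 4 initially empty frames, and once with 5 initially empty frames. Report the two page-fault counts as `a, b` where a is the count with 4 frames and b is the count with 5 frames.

4 frames: F F . F . . . F . F F . F . . . . . → 7 faults.
5 frames: F F . F . . . F . F . . . . . . . . → 5 faults.
5 < 7: adding a frame reduced faults, as is typical.

7, 5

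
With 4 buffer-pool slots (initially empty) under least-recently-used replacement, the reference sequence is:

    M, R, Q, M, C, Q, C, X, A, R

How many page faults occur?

M → fault, frames [M]
R → fault, frames [M, R]
Q → fault, frames [M, R, Q]
M → hit
C → fault, frames [R, Q, M, C]
Q → hit
C → hit
X → fault, evict R, frames [M, Q, C, X]
A → fault, evict M, frames [Q, C, X, A]
R → fault, evict Q, frames [C, X, A, R]
Page faults: 7.

7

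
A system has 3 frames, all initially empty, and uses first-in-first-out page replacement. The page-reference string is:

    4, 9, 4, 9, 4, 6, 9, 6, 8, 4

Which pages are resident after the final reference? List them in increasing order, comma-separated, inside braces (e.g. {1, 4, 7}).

4 -> fault, frames {4}
9 -> fault, frames {4,9}
4 -> hit
9 -> hit
4 -> hit
6 -> fault, frames {4,9,6}
9 -> hit
6 -> hit
8 -> fault, evict 4, frames {9,6,8}
4 -> fault, evict 9, frames {6,8,4}

{4, 6, 8}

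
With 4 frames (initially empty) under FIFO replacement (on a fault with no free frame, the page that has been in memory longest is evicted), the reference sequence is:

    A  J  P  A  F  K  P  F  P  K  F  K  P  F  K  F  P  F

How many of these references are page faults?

5

A: miss, frames [A]
J: miss, frames [A, J]
P: miss, frames [A, J, P]
A: hit
F: miss, frames [A, J, P, F]
K: miss, evict A, frames [J, P, F, K]
P: hit
F: hit
P: hit
K: hit
F: hit
K: hit
P: hit
F: hit
K: hit
F: hit
P: hit
F: hit
Page faults: 5.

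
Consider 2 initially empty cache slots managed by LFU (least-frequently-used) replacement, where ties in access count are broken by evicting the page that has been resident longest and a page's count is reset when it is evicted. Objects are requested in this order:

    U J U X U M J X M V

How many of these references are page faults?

8

U -> miss, frames (U)
J -> miss, frames (U J)
U -> hit
X -> miss, evict J, frames (U X)
U -> hit
M -> miss, evict X, frames (U M)
J -> miss, evict M, frames (U J)
X -> miss, evict J, frames (U X)
M -> miss, evict X, frames (U M)
V -> miss, evict M, frames (U V)
Page faults: 8.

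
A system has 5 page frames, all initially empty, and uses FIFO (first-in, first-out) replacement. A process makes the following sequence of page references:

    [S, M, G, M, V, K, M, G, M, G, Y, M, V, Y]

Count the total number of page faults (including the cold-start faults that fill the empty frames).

6

S -> fault, frames [S]
M -> fault, frames [S, M]
G -> fault, frames [S, M, G]
M -> hit
V -> fault, frames [S, M, G, V]
K -> fault, frames [S, M, G, V, K]
M -> hit
G -> hit
M -> hit
G -> hit
Y -> fault, evict S, frames [M, G, V, K, Y]
M -> hit
V -> hit
Y -> hit
Page faults: 6.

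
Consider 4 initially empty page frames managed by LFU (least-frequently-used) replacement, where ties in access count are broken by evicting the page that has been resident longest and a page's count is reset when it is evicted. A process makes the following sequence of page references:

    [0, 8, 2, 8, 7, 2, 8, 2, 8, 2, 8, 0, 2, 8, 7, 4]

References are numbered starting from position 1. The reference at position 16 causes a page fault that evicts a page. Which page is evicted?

0

pos 1: 0 → miss, frames [0]
pos 2: 8 → miss, frames [0, 8]
pos 3: 2 → miss, frames [0, 8, 2]
pos 4: 8 → hit
pos 5: 7 → miss, frames [0, 8, 2, 7]
pos 6: 2 → hit
pos 7: 8 → hit
pos 8: 2 → hit
pos 9: 8 → hit
pos 10: 2 → hit
pos 11: 8 → hit
pos 12: 0 → hit
pos 13: 2 → hit
pos 14: 8 → hit
pos 15: 7 → hit
pos 16: 4 → miss, evict 0, frames [8, 2, 7, 4]
At position 16, page 0 is evicted.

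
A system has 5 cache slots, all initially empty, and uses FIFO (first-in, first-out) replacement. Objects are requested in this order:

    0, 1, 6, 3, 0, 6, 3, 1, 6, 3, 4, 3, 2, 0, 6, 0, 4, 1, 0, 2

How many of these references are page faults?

0 -> miss, frames {0}
1 -> miss, frames {0,1}
6 -> miss, frames {0,1,6}
3 -> miss, frames {0,1,6,3}
0 -> hit
6 -> hit
3 -> hit
1 -> hit
6 -> hit
3 -> hit
4 -> miss, frames {0,1,6,3,4}
3 -> hit
2 -> miss, evict 0, frames {1,6,3,4,2}
0 -> miss, evict 1, frames {6,3,4,2,0}
6 -> hit
0 -> hit
4 -> hit
1 -> miss, evict 6, frames {3,4,2,0,1}
0 -> hit
2 -> hit
Page faults: 8.

8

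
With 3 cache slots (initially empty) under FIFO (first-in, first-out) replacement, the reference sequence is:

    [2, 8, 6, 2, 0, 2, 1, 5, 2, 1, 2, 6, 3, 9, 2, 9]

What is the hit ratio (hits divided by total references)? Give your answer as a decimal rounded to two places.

0.31

2: fault, frames {2}
8: fault, frames {2,8}
6: fault, frames {2,8,6}
2: hit
0: fault, evict 2, frames {8,6,0}
2: fault, evict 8, frames {6,0,2}
1: fault, evict 6, frames {0,2,1}
5: fault, evict 0, frames {2,1,5}
2: hit
1: hit
2: hit
6: fault, evict 2, frames {1,5,6}
3: fault, evict 1, frames {5,6,3}
9: fault, evict 5, frames {6,3,9}
2: fault, evict 6, frames {3,9,2}
9: hit
Hits: 5 of 16 references → 5/16 = 0.3125.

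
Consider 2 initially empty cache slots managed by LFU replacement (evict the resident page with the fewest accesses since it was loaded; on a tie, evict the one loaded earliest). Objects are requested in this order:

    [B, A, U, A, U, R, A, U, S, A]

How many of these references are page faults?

7

B → miss, frames {B}
A → miss, frames {B,A}
U → miss, evict B, frames {A,U}
A → hit
U → hit
R → miss, evict A, frames {U,R}
A → miss, evict R, frames {U,A}
U → hit
S → miss, evict A, frames {U,S}
A → miss, evict S, frames {U,A}
Page faults: 7.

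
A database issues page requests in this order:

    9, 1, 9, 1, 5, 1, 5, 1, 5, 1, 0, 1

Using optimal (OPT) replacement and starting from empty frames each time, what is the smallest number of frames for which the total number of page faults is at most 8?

f=1: 12 faults
f=2: 4 faults
f=3: 4 faults
f=4: 4 faults
Smallest f with faults ≤ 8 is 2.

2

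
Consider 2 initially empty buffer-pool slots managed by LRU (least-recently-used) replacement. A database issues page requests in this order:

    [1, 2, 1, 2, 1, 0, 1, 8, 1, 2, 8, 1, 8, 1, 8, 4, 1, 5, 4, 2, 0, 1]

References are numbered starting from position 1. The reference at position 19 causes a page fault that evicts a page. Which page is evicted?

1

pos 1: 1: miss, frames (1)
pos 2: 2: miss, frames (1 2)
pos 3: 1: hit
pos 4: 2: hit
pos 5: 1: hit
pos 6: 0: miss, evict 2, frames (1 0)
pos 7: 1: hit
pos 8: 8: miss, evict 0, frames (1 8)
pos 9: 1: hit
pos 10: 2: miss, evict 8, frames (1 2)
pos 11: 8: miss, evict 1, frames (2 8)
pos 12: 1: miss, evict 2, frames (8 1)
pos 13: 8: hit
pos 14: 1: hit
pos 15: 8: hit
pos 16: 4: miss, evict 1, frames (8 4)
pos 17: 1: miss, evict 8, frames (4 1)
pos 18: 5: miss, evict 4, frames (1 5)
pos 19: 4: miss, evict 1, frames (5 4)
At position 19, page 1 is evicted.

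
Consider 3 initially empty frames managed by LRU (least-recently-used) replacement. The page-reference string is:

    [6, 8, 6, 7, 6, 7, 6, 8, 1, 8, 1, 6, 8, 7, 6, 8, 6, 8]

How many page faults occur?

6 → fault, frames [6]
8 → fault, frames [6, 8]
6 → hit
7 → fault, frames [8, 6, 7]
6 → hit
7 → hit
6 → hit
8 → hit
1 → fault, evict 7, frames [6, 8, 1]
8 → hit
1 → hit
6 → hit
8 → hit
7 → fault, evict 1, frames [6, 8, 7]
6 → hit
8 → hit
6 → hit
8 → hit
Page faults: 5.

5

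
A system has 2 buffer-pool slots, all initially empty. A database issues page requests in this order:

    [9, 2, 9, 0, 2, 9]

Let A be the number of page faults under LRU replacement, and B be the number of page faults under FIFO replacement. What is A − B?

Under LRU: F F . F F F → 5 faults.
Under FIFO: F F . F . F → 4 faults.
A − B = 5 − 4 = 1.

1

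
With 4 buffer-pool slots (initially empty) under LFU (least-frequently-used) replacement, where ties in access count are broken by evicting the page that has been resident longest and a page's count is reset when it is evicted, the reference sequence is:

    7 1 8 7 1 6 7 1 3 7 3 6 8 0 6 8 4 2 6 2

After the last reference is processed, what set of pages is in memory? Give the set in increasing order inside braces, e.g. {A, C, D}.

{1, 2, 3, 7}

7: miss, frames {7}
1: miss, frames {7,1}
8: miss, frames {7,1,8}
7: hit
1: hit
6: miss, frames {7,1,8,6}
7: hit
1: hit
3: miss, evict 8, frames {7,1,6,3}
7: hit
3: hit
6: hit
8: miss, evict 6, frames {7,1,3,8}
0: miss, evict 8, frames {7,1,3,0}
6: miss, evict 0, frames {7,1,3,6}
8: miss, evict 6, frames {7,1,3,8}
4: miss, evict 8, frames {7,1,3,4}
2: miss, evict 4, frames {7,1,3,2}
6: miss, evict 2, frames {7,1,3,6}
2: miss, evict 6, frames {7,1,3,2}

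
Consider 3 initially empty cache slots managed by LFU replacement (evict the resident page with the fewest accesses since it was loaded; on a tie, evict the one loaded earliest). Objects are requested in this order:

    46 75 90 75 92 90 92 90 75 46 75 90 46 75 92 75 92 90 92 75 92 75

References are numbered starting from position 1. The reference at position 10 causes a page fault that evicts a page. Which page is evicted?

pos 1: 46: miss, frames (46)
pos 2: 75: miss, frames (46 75)
pos 3: 90: miss, frames (46 75 90)
pos 4: 75: hit
pos 5: 92: miss, evict 46, frames (75 90 92)
pos 6: 90: hit
pos 7: 92: hit
pos 8: 90: hit
pos 9: 75: hit
pos 10: 46: miss, evict 92, frames (75 90 46)
At position 10, page 92 is evicted.

92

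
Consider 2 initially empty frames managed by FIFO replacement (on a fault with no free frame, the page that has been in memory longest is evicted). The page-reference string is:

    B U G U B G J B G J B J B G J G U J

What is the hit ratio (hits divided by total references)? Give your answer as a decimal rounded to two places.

0.39

B: miss, frames (B)
U: miss, frames (B U)
G: miss, evict B, frames (U G)
U: hit
B: miss, evict U, frames (G B)
G: hit
J: miss, evict G, frames (B J)
B: hit
G: miss, evict B, frames (J G)
J: hit
B: miss, evict J, frames (G B)
J: miss, evict G, frames (B J)
B: hit
G: miss, evict B, frames (J G)
J: hit
G: hit
U: miss, evict J, frames (G U)
J: miss, evict G, frames (U J)
Hits: 7 of 18 references → 7/18 = 0.3889.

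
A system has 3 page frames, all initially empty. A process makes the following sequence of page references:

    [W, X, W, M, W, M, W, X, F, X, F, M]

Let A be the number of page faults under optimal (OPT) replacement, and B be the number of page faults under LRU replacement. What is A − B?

Under OPT: F F . F . . . . F . . . → 4 faults.
Under LRU: F F . F . . . . F . . F → 5 faults.
A − B = 4 − 5 = -1.

-1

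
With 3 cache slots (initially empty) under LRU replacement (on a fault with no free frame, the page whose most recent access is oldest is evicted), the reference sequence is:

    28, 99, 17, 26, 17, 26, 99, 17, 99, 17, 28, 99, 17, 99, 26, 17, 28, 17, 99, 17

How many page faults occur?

28 -> miss, frames [28]
99 -> miss, frames [28, 99]
17 -> miss, frames [28, 99, 17]
26 -> miss, evict 28, frames [99, 17, 26]
17 -> hit
26 -> hit
99 -> hit
17 -> hit
99 -> hit
17 -> hit
28 -> miss, evict 26, frames [99, 17, 28]
99 -> hit
17 -> hit
99 -> hit
26 -> miss, evict 28, frames [17, 99, 26]
17 -> hit
28 -> miss, evict 99, frames [26, 17, 28]
17 -> hit
99 -> miss, evict 26, frames [28, 17, 99]
17 -> hit
Page faults: 8.

8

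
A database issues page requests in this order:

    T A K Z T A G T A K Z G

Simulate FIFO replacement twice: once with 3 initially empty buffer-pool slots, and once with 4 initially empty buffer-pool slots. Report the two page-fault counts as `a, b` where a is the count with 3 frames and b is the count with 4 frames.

3 frames: F F F F F F F . . F F . → 9 faults.
4 frames: F F F F . . F F F F F F → 10 faults.
10 > 9: adding a frame increased faults — Belady's anomaly.

9, 10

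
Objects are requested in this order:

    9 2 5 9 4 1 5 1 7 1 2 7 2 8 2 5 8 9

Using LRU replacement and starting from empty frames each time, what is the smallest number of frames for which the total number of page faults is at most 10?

f=1: 18 faults
f=2: 14 faults
f=3: 11 faults
f=4: 10 faults
f=5: 9 faults
f=6: 8 faults
f=7: 7 faults
Smallest f with faults ≤ 10 is 4.

4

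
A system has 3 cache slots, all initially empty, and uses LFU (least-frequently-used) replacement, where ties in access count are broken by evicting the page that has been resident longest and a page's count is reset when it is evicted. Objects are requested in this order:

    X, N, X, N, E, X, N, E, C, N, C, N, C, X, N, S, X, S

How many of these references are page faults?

X → miss, frames [X]
N → miss, frames [X, N]
X → hit
N → hit
E → miss, frames [X, N, E]
X → hit
N → hit
E → hit
C → miss, evict E, frames [X, N, C]
N → hit
C → hit
N → hit
C → hit
X → hit
N → hit
S → miss, evict C, frames [X, N, S]
X → hit
S → hit
Page faults: 5.

5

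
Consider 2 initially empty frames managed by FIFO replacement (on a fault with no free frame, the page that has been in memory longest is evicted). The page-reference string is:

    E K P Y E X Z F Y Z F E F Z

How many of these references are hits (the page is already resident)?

1

E -> fault, frames {E}
K -> fault, frames {E,K}
P -> fault, evict E, frames {K,P}
Y -> fault, evict K, frames {P,Y}
E -> fault, evict P, frames {Y,E}
X -> fault, evict Y, frames {E,X}
Z -> fault, evict E, frames {X,Z}
F -> fault, evict X, frames {Z,F}
Y -> fault, evict Z, frames {F,Y}
Z -> fault, evict F, frames {Y,Z}
F -> fault, evict Y, frames {Z,F}
E -> fault, evict Z, frames {F,E}
F -> hit
Z -> fault, evict F, frames {E,Z}
Hits: 1.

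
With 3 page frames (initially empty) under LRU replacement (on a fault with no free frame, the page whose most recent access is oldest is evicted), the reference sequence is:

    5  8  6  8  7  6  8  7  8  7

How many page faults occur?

4

5: miss, frames {5}
8: miss, frames {5,8}
6: miss, frames {5,8,6}
8: hit
7: miss, evict 5, frames {6,8,7}
6: hit
8: hit
7: hit
8: hit
7: hit
Page faults: 4.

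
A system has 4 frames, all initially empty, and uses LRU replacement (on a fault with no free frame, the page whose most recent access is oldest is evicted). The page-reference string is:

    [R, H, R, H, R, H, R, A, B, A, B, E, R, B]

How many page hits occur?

9

R → fault, frames (R)
H → fault, frames (R H)
R → hit
H → hit
R → hit
H → hit
R → hit
A → fault, frames (H R A)
B → fault, frames (H R A B)
A → hit
B → hit
E → fault, evict H, frames (R A B E)
R → hit
B → hit
Hits: 9.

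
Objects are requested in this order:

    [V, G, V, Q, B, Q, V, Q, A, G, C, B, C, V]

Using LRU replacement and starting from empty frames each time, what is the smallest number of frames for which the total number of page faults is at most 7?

6

f=1: 14 faults
f=2: 10 faults
f=3: 9 faults
f=4: 9 faults
f=5: 8 faults
f=6: 6 faults
Smallest f with faults ≤ 7 is 6.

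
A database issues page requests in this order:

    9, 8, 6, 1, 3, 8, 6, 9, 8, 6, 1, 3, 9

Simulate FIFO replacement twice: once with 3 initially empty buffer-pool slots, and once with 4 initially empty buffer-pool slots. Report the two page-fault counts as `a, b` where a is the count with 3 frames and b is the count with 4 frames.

3 frames: F F F F F F F F . . F F . → 10 faults.
4 frames: F F F F F . . F F F F F F → 11 faults.
11 > 10: adding a frame increased faults — Belady's anomaly.

10, 11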